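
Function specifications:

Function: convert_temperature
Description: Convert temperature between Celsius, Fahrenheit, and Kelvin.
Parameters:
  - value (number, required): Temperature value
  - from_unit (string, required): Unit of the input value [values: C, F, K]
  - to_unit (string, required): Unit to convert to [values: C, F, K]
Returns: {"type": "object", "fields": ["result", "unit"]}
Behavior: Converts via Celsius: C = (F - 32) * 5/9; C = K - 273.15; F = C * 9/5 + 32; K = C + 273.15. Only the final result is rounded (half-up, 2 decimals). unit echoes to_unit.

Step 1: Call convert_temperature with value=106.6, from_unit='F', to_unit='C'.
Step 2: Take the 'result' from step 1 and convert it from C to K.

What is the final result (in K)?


Step 1: convert_temperature(value=106.6, from_unit=F, to_unit=C)
  To C: (106.6 - 32) * 5/9 = 41.444444
  Target is C: 41.444444
  Round to 2 decimals: 41.44
  -> result = 41.44 C
Step 2: convert_temperature(value=41.44, from_unit=C, to_unit=K)
  Input already in C: 41.44
  To K: 41.44 + 273.15 = 314.59
  Round to 2 decimals: 314.59
  -> result = 314.59 K
314.59 K


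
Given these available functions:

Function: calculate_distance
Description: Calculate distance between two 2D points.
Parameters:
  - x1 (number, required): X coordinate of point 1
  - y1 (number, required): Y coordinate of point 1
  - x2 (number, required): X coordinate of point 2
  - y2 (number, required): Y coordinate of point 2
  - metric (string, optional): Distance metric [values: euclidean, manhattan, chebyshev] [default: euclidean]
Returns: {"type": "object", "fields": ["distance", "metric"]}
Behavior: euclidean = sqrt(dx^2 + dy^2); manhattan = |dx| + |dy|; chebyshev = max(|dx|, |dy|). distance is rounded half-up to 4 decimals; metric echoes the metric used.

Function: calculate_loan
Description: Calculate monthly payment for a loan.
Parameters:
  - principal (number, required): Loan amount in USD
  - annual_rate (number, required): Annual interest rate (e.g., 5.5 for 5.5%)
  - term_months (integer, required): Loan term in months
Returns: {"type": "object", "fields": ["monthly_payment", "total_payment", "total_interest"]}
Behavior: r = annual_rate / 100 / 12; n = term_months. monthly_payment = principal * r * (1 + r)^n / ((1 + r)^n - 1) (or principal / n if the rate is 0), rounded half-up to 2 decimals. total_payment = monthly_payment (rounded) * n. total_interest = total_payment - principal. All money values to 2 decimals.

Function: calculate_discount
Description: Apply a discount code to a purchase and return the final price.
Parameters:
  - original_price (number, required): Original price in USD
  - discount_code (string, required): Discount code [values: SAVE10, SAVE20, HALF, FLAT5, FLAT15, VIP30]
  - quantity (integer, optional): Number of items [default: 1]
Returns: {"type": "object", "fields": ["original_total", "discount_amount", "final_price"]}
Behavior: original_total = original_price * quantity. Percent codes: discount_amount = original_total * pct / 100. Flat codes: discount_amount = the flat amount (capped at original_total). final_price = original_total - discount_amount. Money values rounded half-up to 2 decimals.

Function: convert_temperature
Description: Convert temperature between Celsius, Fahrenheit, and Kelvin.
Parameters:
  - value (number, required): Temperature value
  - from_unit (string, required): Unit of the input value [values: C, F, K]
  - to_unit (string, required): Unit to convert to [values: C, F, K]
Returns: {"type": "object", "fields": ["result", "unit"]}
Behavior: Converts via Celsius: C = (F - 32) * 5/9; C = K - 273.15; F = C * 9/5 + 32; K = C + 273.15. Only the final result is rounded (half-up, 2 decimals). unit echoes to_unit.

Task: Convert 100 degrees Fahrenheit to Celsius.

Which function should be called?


The task needs a function whose description is: Convert temperature between Celsius, Fahrenheit, and Kelvin.
convert_temperature


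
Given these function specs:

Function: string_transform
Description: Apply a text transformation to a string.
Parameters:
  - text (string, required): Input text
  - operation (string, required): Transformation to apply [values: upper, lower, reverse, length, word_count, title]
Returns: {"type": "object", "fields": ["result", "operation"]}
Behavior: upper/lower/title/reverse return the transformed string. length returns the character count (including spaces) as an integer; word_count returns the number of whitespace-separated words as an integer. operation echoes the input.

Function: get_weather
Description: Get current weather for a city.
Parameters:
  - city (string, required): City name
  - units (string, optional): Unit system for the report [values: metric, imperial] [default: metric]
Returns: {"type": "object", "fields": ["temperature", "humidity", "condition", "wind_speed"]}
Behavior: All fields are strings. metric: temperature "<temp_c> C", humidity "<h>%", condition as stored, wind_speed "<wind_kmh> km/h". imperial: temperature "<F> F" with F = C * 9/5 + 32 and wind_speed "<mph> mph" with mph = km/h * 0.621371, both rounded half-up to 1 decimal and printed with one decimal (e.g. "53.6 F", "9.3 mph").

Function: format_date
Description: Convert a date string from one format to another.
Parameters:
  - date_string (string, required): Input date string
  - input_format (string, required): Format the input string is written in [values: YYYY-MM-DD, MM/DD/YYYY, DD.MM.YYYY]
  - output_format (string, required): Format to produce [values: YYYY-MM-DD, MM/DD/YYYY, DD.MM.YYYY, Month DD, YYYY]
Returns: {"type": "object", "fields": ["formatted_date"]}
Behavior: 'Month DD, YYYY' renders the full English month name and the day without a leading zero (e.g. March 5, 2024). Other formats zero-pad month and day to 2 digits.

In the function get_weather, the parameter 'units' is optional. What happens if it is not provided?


The get_weather spec declares:
  - units (string, optional): Unit system for the report [values: metric, imperial] [default: metric]
It defaults to metric


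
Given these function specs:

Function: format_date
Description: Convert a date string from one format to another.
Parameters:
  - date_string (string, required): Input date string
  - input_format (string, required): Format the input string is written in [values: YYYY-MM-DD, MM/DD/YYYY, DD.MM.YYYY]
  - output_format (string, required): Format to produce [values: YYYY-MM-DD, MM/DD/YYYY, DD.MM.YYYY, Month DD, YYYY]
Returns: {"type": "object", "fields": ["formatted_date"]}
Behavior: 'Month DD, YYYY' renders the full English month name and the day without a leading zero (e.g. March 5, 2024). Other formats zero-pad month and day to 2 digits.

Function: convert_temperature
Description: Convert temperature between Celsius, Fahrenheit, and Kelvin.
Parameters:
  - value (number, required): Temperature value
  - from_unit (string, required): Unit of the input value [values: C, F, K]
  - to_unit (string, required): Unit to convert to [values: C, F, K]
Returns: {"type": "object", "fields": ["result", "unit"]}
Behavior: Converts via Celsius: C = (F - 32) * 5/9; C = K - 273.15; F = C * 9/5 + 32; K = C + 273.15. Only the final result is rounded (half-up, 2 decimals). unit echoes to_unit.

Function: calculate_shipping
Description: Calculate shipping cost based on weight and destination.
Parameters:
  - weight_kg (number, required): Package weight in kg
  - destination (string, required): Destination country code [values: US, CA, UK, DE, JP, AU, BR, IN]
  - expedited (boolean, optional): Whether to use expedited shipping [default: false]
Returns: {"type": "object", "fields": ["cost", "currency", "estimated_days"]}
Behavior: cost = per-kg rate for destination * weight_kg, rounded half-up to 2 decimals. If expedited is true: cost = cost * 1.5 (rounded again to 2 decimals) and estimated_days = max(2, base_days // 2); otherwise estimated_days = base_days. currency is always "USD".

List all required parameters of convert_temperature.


Parameters of convert_temperature and their required/optional flag:
  value: required
  from_unit: required
  to_unit: required
from_unit, to_unit, value


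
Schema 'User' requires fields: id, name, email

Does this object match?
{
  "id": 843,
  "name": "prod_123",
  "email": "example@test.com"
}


Checking required fields... All present.
Valid - all required fields present


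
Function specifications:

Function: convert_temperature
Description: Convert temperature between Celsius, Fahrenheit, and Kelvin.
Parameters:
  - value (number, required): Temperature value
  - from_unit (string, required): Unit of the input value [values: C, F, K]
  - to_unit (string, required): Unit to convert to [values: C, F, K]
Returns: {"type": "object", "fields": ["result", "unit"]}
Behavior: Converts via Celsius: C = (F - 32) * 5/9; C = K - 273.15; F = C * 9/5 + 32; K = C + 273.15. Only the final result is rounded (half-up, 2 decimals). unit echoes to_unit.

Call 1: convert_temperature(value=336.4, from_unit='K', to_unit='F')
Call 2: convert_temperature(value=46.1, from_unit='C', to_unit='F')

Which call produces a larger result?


Call 1:
  To C: 336.4 - 273.15 = 63.25
  To F: 63.25 * 9/5 + 32 = 145.85
  Round to 2 decimals: 145.85
  -> 145.85 F
Call 2:
  Input already in C: 46.1
  To F: 46.1 * 9/5 + 32 = 114.98
  Round to 2 decimals: 114.98
  -> 114.98 F
Call 1 (145.85 F)


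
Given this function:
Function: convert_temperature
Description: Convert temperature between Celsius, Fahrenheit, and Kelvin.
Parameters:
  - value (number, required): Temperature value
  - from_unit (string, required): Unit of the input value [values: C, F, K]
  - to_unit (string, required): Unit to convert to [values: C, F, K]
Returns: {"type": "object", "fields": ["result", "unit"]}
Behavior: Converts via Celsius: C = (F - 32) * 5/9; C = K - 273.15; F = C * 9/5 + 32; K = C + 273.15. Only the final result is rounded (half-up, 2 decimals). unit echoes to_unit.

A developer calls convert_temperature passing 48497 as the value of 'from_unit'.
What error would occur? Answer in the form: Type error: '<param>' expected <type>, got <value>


Spec: 'from_unit' is declared as string; 48497 is an integer.
Type error: 'from_unit' expected string, got 48497


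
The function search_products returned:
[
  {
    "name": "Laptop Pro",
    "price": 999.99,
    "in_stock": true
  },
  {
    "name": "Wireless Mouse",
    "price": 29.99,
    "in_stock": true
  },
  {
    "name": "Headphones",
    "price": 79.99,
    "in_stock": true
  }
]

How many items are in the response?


Items: Laptop Pro, Wireless Mouse, Headphones
3


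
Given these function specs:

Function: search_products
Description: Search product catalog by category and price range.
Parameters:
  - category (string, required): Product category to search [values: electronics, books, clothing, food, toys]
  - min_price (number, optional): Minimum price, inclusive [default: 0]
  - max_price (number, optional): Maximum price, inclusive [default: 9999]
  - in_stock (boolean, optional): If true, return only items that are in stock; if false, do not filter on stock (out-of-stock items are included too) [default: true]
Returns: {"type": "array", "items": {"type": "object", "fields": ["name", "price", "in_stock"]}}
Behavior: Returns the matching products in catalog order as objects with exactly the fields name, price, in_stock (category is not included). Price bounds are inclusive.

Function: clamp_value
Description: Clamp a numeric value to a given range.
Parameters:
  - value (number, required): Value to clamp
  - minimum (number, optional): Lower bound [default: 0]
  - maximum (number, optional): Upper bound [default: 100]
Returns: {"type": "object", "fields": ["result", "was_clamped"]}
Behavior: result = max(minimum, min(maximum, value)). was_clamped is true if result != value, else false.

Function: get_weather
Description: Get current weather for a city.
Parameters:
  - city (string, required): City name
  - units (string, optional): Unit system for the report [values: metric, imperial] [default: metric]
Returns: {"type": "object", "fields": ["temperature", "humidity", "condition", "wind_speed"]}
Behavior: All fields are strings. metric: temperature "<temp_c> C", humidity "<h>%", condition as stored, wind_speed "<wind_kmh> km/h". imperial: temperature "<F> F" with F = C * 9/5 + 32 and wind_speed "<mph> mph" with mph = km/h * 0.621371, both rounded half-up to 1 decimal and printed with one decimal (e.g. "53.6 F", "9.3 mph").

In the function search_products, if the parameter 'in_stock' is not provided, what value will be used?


The search_products spec declares:
  - in_stock (boolean, optional): If true, return only items that are in stock; if false, do not filter on stock (out-of-stock items are included too) [default: true]
Default:
true


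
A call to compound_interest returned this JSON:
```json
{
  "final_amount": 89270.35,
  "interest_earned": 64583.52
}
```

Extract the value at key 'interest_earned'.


64583.52


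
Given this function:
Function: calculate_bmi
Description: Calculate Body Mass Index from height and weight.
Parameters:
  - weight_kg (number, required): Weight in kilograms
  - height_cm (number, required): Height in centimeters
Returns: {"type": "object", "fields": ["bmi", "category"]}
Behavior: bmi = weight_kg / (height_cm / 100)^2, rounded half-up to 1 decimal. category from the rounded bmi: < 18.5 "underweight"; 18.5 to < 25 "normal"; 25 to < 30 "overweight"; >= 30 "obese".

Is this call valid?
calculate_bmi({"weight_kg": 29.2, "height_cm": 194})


Checking all required parameters present and types match... All valid.
Valid


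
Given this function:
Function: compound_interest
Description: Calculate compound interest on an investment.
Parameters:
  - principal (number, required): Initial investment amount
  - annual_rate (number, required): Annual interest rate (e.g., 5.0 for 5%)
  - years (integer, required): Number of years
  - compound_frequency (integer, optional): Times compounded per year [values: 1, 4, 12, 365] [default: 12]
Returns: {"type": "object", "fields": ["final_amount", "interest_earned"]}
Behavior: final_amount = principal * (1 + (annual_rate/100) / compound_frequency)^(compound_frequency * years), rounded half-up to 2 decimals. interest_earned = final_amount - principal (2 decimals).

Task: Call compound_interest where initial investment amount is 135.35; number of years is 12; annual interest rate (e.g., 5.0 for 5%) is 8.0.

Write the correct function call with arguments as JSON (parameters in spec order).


Mapping each described value to its parameter name:
  'Initial investment amount' -> principal = 135.35
  'Number of years' -> years = 12
  'Annual interest rate (e.g., 5.0 for 5%)' -> annual_rate = 8.0
compound_interest({"principal": 135.35, "annual_rate": 8.0, "years": 12})


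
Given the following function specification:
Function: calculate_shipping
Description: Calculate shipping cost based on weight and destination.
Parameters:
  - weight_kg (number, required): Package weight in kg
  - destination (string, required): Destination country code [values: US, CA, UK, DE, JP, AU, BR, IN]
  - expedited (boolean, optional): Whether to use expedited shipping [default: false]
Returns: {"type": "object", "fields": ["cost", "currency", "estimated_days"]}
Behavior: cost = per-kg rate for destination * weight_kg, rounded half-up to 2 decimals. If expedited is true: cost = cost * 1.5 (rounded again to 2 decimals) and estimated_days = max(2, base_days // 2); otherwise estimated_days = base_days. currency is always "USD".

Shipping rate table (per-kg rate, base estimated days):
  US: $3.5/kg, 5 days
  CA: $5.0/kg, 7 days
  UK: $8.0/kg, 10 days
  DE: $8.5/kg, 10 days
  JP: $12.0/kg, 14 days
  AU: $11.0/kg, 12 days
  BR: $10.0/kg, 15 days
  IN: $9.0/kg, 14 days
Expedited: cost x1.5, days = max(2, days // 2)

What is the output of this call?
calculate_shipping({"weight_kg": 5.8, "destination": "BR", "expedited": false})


Rate for BR: $10.0/kg, base 15 days
cost = 10.0 * 5.8 = 58 -> 58.00
expedited not set/false: estimated_days = 15
Output:
{"cost": 58.0, "currency": "USD", "estimated_days": 15}


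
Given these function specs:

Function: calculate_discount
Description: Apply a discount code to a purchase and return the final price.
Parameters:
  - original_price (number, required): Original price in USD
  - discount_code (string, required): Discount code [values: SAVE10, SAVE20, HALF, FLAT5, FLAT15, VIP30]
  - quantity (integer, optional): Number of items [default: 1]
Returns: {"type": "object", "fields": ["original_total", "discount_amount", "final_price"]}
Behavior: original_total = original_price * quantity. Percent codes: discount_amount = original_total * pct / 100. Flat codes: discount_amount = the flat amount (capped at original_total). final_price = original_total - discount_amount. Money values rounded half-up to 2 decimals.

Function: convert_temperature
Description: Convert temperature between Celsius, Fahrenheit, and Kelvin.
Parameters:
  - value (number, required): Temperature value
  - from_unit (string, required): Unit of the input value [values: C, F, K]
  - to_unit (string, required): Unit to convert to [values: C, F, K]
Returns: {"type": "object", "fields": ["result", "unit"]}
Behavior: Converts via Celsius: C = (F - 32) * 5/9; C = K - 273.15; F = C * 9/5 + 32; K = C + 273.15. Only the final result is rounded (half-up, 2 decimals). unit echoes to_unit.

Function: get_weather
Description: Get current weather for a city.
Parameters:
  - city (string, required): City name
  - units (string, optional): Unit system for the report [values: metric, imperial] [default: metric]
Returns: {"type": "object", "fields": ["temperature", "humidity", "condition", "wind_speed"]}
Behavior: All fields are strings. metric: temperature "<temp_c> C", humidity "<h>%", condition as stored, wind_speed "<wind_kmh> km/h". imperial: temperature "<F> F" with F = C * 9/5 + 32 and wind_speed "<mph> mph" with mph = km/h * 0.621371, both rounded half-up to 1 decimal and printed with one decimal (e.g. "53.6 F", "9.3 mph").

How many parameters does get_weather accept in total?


Parameters of get_weather: city (required), units (optional)
Total:
2


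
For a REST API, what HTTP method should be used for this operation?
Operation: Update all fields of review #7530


GET = read, POST = create, PUT = update/replace, DELETE = remove
This operation is an update/replace.
PUT


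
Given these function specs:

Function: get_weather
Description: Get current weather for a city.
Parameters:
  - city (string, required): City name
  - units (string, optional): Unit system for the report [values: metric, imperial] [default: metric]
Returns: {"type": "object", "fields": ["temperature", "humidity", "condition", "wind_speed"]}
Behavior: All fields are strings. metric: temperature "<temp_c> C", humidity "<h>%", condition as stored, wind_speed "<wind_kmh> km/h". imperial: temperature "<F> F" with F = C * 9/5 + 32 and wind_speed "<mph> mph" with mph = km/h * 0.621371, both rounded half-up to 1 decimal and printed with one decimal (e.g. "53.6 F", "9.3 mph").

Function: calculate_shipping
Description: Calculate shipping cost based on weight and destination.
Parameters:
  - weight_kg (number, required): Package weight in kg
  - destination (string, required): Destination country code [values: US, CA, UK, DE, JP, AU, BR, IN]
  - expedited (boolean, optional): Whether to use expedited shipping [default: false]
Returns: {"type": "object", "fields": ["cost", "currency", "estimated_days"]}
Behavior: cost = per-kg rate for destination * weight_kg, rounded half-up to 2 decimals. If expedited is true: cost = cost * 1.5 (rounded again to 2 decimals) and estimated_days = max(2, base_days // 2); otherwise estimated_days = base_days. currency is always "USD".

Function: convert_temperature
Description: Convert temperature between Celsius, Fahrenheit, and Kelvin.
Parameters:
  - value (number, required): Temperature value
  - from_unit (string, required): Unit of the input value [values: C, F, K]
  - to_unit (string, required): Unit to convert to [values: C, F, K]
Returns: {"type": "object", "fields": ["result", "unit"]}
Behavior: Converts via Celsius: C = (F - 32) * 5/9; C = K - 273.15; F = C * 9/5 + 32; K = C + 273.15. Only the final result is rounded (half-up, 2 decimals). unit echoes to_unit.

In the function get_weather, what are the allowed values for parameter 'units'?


The get_weather spec declares:
  - units (string, optional): Unit system for the report [values: metric, imperial] [default: metric]
Allowed values:
metric, imperial


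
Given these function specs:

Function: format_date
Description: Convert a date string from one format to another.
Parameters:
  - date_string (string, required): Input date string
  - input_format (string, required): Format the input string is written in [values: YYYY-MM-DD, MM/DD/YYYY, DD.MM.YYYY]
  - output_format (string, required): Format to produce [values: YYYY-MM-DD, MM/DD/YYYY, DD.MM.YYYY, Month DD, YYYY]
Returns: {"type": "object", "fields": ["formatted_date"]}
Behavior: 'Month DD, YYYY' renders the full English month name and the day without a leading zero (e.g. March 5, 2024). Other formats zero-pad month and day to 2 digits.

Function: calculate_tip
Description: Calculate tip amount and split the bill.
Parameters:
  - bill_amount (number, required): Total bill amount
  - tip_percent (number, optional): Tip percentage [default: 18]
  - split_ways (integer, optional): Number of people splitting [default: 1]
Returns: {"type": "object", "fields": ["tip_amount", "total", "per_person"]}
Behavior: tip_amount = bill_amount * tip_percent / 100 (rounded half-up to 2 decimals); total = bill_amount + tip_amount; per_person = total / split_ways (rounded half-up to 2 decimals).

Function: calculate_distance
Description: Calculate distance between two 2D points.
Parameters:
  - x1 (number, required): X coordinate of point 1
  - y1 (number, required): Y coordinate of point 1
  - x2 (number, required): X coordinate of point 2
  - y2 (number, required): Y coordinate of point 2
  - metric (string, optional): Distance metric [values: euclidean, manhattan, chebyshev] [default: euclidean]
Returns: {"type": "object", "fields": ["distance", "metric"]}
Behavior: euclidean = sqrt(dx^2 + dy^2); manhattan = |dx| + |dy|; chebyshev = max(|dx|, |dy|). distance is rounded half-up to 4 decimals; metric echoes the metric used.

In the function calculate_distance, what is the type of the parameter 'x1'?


The calculate_distance spec declares:
  - x1 (number, required): X coordinate of point 1
Type:
number


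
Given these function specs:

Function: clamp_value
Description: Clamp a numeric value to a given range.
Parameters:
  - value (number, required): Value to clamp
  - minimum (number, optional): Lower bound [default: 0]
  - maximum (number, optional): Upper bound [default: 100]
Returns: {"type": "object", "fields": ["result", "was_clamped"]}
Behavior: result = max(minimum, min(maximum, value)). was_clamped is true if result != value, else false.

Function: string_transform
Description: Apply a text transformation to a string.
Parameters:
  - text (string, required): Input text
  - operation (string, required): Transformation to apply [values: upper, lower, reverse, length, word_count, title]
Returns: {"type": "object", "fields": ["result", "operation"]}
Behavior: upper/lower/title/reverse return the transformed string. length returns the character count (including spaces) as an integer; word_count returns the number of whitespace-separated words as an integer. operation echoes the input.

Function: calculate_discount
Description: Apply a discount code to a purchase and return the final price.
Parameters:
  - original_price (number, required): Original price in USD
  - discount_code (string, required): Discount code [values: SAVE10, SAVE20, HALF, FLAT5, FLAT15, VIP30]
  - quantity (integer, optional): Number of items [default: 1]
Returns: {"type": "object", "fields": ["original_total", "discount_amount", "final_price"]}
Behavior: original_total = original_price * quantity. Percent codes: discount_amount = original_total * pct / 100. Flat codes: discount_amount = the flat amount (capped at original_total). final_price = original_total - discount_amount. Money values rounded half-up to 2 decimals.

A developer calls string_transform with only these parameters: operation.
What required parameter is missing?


Required parameters: text, operation
Provided: operation
Missing: text
text


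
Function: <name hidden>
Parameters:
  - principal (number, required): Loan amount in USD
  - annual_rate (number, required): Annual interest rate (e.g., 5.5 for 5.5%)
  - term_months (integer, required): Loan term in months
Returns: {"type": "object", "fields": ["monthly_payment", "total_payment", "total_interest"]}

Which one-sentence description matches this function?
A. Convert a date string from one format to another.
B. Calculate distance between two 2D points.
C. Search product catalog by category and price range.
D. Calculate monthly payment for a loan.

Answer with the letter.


Parameters principal, annual_rate, term_months and return ["monthly_payment", "total_payment", "total_interest"] fit: Calculate monthly payment for a loan.
D


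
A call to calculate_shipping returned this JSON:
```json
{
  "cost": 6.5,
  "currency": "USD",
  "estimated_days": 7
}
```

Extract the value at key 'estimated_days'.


7


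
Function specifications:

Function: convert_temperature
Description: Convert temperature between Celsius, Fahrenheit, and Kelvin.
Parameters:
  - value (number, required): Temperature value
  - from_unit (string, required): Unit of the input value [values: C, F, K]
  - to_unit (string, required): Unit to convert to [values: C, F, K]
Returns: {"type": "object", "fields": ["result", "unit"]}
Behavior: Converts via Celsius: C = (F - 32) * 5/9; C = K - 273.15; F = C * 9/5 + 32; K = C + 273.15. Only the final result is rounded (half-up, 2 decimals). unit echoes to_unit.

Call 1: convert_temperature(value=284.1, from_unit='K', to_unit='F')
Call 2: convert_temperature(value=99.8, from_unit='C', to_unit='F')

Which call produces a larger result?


Call 1:
  To C: 284.1 - 273.15 = 10.95
  To F: 10.95 * 9/5 + 32 = 51.71
  Round to 2 decimals: 51.71
  -> 51.71 F
Call 2:
  Input already in C: 99.8
  To F: 99.8 * 9/5 + 32 = 211.64
  Round to 2 decimals: 211.64
  -> 211.64 F
Call 2 (211.64 F)


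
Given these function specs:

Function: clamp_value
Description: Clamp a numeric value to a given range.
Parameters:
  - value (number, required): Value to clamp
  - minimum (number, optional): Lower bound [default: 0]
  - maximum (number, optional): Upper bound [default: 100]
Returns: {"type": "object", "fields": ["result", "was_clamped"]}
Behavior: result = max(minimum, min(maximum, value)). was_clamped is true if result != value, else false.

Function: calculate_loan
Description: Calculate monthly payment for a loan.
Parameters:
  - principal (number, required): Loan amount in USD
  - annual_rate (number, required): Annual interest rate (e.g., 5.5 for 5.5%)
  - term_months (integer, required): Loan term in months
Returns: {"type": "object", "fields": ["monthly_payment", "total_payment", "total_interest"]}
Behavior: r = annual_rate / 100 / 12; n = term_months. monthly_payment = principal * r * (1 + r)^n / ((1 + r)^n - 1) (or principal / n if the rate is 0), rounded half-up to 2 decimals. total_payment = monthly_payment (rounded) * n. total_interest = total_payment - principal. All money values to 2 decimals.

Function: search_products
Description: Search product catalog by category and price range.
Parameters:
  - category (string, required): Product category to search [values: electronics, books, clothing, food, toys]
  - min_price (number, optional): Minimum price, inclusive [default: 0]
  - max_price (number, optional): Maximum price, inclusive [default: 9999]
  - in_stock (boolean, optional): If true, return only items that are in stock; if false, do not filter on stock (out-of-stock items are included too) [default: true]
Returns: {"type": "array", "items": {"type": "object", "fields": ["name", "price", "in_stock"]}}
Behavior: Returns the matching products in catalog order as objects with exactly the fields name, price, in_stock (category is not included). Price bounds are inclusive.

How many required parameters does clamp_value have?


Parameters of clamp_value: value (required), minimum (optional), maximum (optional)
Required count:
1


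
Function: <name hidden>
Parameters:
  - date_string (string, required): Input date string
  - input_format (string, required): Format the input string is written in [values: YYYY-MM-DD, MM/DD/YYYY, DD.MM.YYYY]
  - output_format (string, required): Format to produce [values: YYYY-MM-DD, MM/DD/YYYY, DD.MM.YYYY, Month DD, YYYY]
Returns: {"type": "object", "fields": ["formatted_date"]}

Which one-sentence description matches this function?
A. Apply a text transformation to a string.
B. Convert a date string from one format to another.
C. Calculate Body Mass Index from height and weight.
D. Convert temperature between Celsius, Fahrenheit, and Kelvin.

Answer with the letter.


Parameters date_string, input_format, output_format and return ["formatted_date"] fit: Convert a date string from one format to another.
B


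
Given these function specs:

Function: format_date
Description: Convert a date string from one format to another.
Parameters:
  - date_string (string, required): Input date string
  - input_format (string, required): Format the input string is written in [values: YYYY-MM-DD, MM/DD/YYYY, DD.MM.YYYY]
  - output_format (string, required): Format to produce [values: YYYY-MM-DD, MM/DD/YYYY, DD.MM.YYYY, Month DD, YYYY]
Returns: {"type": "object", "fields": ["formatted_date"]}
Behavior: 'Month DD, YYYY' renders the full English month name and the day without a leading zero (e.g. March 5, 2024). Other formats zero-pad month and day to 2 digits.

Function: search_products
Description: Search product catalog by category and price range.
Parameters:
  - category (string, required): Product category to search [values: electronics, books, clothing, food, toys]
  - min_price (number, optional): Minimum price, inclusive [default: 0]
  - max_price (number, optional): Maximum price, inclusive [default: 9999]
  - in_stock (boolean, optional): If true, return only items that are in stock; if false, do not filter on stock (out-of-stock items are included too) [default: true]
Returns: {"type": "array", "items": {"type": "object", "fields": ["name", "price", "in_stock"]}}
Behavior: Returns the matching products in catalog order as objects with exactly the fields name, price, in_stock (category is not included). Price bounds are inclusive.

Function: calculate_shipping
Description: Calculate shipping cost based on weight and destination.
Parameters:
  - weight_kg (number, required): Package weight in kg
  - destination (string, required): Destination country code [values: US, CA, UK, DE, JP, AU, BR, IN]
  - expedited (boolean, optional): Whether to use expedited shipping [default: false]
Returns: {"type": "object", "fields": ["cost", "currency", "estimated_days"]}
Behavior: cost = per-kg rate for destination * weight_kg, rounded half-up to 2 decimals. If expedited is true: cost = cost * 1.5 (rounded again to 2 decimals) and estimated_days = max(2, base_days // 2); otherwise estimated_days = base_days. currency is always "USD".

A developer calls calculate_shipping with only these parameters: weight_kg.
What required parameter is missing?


Required parameters: weight_kg, destination
Provided: weight_kg
Missing: destination
destination


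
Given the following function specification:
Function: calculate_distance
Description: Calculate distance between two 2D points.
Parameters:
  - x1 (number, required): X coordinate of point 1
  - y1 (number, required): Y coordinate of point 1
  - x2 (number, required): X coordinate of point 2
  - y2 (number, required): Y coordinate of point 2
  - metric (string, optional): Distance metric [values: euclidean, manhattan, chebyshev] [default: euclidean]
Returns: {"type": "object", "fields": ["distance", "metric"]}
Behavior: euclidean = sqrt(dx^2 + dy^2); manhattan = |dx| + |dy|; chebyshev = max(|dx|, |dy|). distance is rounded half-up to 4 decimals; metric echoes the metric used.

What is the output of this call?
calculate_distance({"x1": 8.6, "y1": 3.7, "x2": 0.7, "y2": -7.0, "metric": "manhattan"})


|dx| = |0.7 - 8.6| = 7.9; |dy| = |-7 - 3.7| = 10.7
manhattan: 7.9 + 10.7 = 18.6
Round to 4 decimals: 18.6
Output:
{"distance": 18.6, "metric": "manhattan"}


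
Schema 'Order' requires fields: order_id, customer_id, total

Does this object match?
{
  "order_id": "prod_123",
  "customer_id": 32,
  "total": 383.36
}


Checking required fields... All present.
Valid - all required fields present


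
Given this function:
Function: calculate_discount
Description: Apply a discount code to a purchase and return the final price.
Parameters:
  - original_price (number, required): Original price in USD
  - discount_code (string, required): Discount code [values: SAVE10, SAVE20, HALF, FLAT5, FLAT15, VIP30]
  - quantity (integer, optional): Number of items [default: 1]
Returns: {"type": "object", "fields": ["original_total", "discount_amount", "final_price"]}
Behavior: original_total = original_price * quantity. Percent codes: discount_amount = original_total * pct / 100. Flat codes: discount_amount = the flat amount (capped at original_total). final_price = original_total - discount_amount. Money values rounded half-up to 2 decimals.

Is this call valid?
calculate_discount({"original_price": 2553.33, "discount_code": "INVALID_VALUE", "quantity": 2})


Checking parameter values...
Parameter 'discount_code' has value 'INVALID_VALUE' not in allowed: SAVE10, SAVE20, HALF, FLAT5, FLAT15, VIP30
Invalid - 'discount_code' must be one of SAVE10, SAVE20, HALF, FLAT5, FLAT15, VIP30


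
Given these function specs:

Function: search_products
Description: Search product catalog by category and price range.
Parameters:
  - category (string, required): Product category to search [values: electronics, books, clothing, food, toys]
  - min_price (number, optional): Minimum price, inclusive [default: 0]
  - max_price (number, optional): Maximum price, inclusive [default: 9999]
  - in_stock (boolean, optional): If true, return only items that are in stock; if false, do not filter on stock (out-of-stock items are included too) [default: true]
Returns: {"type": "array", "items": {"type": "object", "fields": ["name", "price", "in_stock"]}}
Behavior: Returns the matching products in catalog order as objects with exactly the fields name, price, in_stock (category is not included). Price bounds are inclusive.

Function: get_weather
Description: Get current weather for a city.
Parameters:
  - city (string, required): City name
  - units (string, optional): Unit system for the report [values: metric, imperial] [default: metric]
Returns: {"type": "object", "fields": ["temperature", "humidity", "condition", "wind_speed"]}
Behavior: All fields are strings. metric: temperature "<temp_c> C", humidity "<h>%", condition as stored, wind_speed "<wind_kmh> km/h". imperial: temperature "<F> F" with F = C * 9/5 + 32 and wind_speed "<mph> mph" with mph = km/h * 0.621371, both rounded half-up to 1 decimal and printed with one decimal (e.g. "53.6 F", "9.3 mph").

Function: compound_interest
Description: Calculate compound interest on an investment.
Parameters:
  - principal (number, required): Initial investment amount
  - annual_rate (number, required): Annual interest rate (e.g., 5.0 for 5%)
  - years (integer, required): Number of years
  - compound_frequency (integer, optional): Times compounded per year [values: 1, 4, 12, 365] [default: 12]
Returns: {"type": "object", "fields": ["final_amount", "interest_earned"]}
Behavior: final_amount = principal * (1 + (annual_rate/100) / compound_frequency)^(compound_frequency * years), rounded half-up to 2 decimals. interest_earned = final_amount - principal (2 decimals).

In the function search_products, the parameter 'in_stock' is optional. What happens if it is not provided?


The search_products spec declares:
  - in_stock (boolean, optional): If true, return only items that are in stock; if false, do not filter on stock (out-of-stock items are included too) [default: true]
It defaults to true


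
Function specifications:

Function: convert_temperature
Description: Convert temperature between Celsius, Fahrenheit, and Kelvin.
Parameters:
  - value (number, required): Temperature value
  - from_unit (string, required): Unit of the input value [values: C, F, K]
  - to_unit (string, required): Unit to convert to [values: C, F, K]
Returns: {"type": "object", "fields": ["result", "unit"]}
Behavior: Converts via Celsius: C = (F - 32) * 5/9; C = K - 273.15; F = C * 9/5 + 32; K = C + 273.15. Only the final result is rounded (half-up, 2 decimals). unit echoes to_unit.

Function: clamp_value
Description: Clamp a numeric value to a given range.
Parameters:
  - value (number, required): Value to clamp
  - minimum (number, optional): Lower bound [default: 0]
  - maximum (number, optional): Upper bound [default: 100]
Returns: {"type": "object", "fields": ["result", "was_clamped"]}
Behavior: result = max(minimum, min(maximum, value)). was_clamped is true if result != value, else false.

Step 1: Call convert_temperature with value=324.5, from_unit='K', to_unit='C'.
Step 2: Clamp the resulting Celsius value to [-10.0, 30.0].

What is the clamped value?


Step 1: convert_temperature(value=324.5, from_unit=K, to_unit=C)
  To C: 324.5 - 273.15 = 51.35
  Target is C: 51.35
  Round to 2 decimals: 51.35
  -> result = 51.35 C
Step 2: clamp_value(value=51.35, minimum=-10.0, maximum=30.0)
  result = max(-10.0, min(30.0, 51.35)) = max(-10.0, 30.0) = 30.0
  was_clamped = (30.0 != 51.35) = true
  -> result = 30.0
30.0


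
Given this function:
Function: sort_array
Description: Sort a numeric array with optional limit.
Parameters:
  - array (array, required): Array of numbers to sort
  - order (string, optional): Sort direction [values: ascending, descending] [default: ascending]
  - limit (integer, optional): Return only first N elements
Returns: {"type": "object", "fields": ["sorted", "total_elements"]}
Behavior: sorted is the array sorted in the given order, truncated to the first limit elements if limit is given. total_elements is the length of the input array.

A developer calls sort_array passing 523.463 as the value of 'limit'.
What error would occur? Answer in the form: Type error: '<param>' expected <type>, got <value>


Spec: 'limit' is declared as integer; 523.463 is a non-integer number.
Type error: 'limit' expected integer, got 523.463


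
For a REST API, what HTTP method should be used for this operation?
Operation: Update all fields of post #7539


GET = read, POST = create, PUT = update/replace, DELETE = remove
This operation is an update/replace.
PUT


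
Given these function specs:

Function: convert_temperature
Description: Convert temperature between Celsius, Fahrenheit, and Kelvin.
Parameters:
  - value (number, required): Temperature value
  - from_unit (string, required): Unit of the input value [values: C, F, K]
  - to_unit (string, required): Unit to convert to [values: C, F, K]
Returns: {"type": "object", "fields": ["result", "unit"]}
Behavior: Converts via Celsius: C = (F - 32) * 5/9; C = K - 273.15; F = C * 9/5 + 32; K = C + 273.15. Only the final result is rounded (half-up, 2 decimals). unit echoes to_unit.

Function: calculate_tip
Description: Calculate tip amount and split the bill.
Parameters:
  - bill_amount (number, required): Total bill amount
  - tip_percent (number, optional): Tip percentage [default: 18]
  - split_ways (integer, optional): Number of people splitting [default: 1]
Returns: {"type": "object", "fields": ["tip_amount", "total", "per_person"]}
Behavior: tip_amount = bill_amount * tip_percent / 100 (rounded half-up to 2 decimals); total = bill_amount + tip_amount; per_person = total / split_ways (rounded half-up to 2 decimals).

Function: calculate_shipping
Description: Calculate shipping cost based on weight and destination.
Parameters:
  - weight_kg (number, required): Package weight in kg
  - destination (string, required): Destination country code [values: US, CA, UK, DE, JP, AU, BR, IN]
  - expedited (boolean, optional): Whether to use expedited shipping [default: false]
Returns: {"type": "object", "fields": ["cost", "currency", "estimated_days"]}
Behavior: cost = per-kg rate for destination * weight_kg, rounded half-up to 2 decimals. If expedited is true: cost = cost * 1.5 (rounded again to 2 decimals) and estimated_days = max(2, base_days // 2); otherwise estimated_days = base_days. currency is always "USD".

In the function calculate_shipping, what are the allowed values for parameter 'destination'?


The calculate_shipping spec declares:
  - destination (string, required): Destination country code [values: US, CA, UK, DE, JP, AU, BR, IN]
Allowed values:
US, CA, UK, DE, JP, AU, BR, IN
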